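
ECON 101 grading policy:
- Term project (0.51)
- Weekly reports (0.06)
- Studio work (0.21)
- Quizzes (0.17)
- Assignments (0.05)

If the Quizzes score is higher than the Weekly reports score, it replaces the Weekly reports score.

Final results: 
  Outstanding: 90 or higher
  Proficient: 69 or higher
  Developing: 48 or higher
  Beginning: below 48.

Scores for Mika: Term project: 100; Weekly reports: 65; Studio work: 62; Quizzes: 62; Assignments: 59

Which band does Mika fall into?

Quizzes (62) ≤ Weekly reports (65), so Weekly reports stays at 65.
Weighted total:
  Term project 100 × 0.51 = 51
  Weekly reports 65 × 0.06 = 3.9
  Studio work 62 × 0.21 = 13.02
  Quizzes 62 × 0.17 = 10.54
  Assignments 59 × 0.05 = 2.95
Sum = 81.41
81.41 is ≥ 69 and < 90 → Proficient

Proficient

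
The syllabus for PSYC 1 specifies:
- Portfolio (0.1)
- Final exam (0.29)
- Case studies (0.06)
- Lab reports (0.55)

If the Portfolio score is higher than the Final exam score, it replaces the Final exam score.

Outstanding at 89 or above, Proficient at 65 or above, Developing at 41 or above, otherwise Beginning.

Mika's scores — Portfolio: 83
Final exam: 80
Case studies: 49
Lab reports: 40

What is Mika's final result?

Developing

Portfolio (83) > Final exam (80), so Final exam counts as 83.
Weighted total:
  Portfolio 83 × 0.1 = 8.3
  Final exam 83 × 0.29 = 24.07
  Case studies 49 × 0.06 = 2.94
  Lab reports 40 × 0.55 = 22
Sum = 57.31
57.31 is ≥ 41 and < 65 → Developing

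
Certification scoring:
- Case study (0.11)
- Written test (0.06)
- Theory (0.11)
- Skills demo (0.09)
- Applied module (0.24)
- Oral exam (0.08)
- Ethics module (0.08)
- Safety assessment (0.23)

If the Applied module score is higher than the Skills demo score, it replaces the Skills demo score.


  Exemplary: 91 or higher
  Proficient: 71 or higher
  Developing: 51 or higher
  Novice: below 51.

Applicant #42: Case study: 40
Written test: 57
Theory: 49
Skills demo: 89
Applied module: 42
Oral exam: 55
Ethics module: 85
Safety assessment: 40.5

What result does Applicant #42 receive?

Applied module (42) ≤ Skills demo (89), so Skills demo stays at 89.
Weighted total:
  Case study 40 × 0.11 = 4.4
  Written test 57 × 0.06 = 3.42
  Theory 49 × 0.11 = 5.39
  Skills demo 89 × 0.09 = 8.01
  Applied module 42 × 0.24 = 10.08
  Oral exam 55 × 0.08 = 4.4
  Ethics module 85 × 0.08 = 6.8
  Safety assessment 40.5 × 0.23 = 9.315
Sum = 51.815
51.815 is ≥ 51 and < 71 → Developing

Developing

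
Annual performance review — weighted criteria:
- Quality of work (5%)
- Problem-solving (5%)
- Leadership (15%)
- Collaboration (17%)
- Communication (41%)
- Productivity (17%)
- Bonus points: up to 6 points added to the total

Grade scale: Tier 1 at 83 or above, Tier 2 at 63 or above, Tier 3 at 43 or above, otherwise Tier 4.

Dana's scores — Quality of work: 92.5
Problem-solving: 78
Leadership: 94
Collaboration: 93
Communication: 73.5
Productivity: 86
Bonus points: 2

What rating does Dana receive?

Weighted total:
  Quality of work 92.5 × 0.05 = 4.625
  Problem-solving 78 × 0.05 = 3.9
  Leadership 94 × 0.15 = 14.1
  Collaboration 93 × 0.17 = 15.81
  Communication 73.5 × 0.41 = 30.135
  Productivity 86 × 0.17 = 14.62
Sum = 83.19
Bonus points: 83.19 + 2 = 85.19
85.19 ≥ 83 → Tier 1

Tier 1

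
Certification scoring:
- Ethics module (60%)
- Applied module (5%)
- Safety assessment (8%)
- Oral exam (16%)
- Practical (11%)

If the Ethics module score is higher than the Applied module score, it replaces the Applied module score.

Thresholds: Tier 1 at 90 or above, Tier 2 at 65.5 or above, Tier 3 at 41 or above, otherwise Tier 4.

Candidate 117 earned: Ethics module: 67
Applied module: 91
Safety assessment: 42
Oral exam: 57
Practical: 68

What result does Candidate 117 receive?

Ethics module (67) ≤ Applied module (91), so Applied module stays at 91.
Weighted total:
  Ethics module 67 × 0.6 = 40.2
  Applied module 91 × 0.05 = 4.55
  Safety assessment 42 × 0.08 = 3.36
  Oral exam 57 × 0.16 = 9.12
  Practical 68 × 0.11 = 7.48
Sum = 64.71
64.71 is ≥ 41 and < 65.5 → Tier 3

Tier 3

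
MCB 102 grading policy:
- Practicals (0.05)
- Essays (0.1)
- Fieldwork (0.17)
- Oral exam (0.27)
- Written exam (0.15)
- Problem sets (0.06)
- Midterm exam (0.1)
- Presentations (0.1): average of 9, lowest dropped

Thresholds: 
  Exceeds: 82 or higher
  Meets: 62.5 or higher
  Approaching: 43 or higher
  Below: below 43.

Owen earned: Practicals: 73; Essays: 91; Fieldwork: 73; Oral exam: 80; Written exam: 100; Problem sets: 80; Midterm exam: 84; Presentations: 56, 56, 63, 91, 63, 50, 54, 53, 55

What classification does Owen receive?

Meets

Presentations: drop 50 → average of remaining 8 = 491/8 = 61.375
Weighted total:
  Practicals 73 × 0.05 = 3.65
  Essays 91 × 0.1 = 9.1
  Fieldwork 73 × 0.17 = 12.41
  Oral exam 80 × 0.27 = 21.6
  Written exam 100 × 0.15 = 15
  Problem sets 80 × 0.06 = 4.8
  Midterm exam 84 × 0.1 = 8.4
  Presentations 61.375 × 0.1 = 6.1375
Sum = 81.0975
81.0975 is ≥ 62.5 and < 82 → Meets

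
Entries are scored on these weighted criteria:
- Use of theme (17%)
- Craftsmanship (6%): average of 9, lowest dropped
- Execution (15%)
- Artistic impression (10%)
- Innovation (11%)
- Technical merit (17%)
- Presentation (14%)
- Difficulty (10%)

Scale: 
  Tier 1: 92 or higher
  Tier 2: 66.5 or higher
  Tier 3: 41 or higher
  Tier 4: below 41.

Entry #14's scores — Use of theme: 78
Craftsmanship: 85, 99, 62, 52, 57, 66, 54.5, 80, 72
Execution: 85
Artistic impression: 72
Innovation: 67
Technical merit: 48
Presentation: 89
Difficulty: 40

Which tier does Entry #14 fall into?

Tier 2

Craftsmanship: drop 52 → average of remaining 8 = 575.5/8 = 71.9375
Weighted total:
  Use of theme 78 × 0.17 = 13.26
  Craftsmanship 71.9375 × 0.06 = 4.31625
  Execution 85 × 0.15 = 12.75
  Artistic impression 72 × 0.1 = 7.2
  Innovation 67 × 0.11 = 7.37
  Technical merit 48 × 0.17 = 8.16
  Presentation 89 × 0.14 = 12.46
  Difficulty 40 × 0.1 = 4
Sum = 69.51625
69.51625 is ≥ 66.5 and < 92 → Tier 2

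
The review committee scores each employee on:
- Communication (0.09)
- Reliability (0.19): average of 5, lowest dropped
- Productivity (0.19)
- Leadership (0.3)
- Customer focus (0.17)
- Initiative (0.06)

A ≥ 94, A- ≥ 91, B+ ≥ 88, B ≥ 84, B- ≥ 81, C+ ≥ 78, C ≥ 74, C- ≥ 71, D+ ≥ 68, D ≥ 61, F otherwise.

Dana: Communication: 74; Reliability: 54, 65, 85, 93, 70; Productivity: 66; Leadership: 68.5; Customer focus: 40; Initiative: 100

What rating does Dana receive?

Reliability: drop 54 → average of remaining 4 = 313/4 = 78.25
Weighted total:
  Communication 74 × 0.09 = 6.66
  Reliability 78.25 × 0.19 = 14.8675
  Productivity 66 × 0.19 = 12.54
  Leadership 68.5 × 0.3 = 20.55
  Customer focus 40 × 0.17 = 6.8
  Initiative 100 × 0.06 = 6
Sum = 67.4175
67.4175 is ≥ 61 and < 68 → D

D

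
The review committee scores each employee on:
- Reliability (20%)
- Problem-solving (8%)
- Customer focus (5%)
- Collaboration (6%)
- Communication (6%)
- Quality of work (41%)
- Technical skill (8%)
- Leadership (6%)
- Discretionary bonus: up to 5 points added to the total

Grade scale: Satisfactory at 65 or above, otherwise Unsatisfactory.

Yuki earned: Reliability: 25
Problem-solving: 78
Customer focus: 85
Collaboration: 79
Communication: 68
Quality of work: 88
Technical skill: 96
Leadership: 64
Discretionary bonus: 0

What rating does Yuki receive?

Weighted total:
  Reliability 25 × 0.2 = 5
  Problem-solving 78 × 0.08 = 6.24
  Customer focus 85 × 0.05 = 4.25
  Collaboration 79 × 0.06 = 4.74
  Communication 68 × 0.06 = 4.08
  Quality of work 88 × 0.41 = 36.08
  Technical skill 96 × 0.08 = 7.68
  Leadership 64 × 0.06 = 3.84
Sum = 71.91
Discretionary bonus: 71.91 + 0 = 71.91
71.91 ≥ 65 → Satisfactory

Satisfactory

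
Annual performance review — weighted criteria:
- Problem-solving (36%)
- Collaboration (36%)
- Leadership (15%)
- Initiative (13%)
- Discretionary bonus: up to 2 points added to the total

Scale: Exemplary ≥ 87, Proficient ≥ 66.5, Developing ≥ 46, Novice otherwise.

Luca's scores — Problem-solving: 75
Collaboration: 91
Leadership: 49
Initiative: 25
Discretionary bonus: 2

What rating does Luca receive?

Weighted total:
  Problem-solving 75 × 0.36 = 27
  Collaboration 91 × 0.36 = 32.76
  Leadership 49 × 0.15 = 7.35
  Initiative 25 × 0.13 = 3.25
Sum = 70.36
Discretionary bonus: 70.36 + 2 = 72.36
72.36 is ≥ 66.5 and < 87 → Proficient

Proficient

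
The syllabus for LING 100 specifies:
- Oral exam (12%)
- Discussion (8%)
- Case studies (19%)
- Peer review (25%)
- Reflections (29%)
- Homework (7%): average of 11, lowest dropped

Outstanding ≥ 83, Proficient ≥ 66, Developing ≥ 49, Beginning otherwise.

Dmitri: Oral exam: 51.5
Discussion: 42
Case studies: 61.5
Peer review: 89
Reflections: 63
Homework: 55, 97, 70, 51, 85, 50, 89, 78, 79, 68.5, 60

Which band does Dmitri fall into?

Proficient

Homework: drop 50 → average of remaining 10 = 732.5/10 = 73.25
Weighted total:
  Oral exam 51.5 × 0.12 = 6.18
  Discussion 42 × 0.08 = 3.36
  Case studies 61.5 × 0.19 = 11.685
  Peer review 89 × 0.25 = 22.25
  Reflections 63 × 0.29 = 18.27
  Homework 73.25 × 0.07 = 5.1275
Sum = 66.8725
66.8725 is ≥ 66 and < 83 → Proficient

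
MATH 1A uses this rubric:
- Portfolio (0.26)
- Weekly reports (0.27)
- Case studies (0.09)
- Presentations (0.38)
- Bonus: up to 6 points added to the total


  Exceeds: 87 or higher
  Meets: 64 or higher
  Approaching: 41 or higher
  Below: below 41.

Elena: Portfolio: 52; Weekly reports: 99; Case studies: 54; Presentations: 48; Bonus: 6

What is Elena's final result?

Weighted total:
  Portfolio 52 × 0.26 = 13.52
  Weekly reports 99 × 0.27 = 26.73
  Case studies 54 × 0.09 = 4.86
  Presentations 48 × 0.38 = 18.24
Sum = 63.35
Bonus: 63.35 + 6 = 69.35
69.35 is ≥ 64 and < 87 → Meets

Meets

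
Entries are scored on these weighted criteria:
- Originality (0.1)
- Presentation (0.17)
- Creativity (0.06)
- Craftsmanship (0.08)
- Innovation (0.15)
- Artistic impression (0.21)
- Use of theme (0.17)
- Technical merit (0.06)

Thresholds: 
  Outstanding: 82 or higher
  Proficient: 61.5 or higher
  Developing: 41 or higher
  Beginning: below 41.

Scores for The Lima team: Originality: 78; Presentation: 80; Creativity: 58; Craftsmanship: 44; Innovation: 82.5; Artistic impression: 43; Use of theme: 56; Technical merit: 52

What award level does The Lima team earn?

Proficient

Weighted total:
  Originality 78 × 0.1 = 7.8
  Presentation 80 × 0.17 = 13.6
  Creativity 58 × 0.06 = 3.48
  Craftsmanship 44 × 0.08 = 3.52
  Innovation 82.5 × 0.15 = 12.375
  Artistic impression 43 × 0.21 = 9.03
  Use of theme 56 × 0.17 = 9.52
  Technical merit 52 × 0.06 = 3.12
Sum = 62.445
62.445 is ≥ 61.5 and < 82 → Proficient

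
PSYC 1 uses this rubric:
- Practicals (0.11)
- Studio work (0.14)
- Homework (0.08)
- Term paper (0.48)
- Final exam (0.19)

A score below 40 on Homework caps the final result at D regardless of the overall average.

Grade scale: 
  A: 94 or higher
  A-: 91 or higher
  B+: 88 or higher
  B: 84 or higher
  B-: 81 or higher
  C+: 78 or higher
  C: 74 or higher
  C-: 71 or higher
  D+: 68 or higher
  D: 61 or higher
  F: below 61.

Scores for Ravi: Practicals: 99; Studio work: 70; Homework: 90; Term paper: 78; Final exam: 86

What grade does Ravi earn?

B-

Homework score 90 ≥ 40: minimum met.
Weighted total:
  Practicals 99 × 0.11 = 10.89
  Studio work 70 × 0.14 = 9.8
  Homework 90 × 0.08 = 7.2
  Term paper 78 × 0.48 = 37.44
  Final exam 86 × 0.19 = 16.34
Sum = 81.67
81.67 is ≥ 81 and < 84 → B-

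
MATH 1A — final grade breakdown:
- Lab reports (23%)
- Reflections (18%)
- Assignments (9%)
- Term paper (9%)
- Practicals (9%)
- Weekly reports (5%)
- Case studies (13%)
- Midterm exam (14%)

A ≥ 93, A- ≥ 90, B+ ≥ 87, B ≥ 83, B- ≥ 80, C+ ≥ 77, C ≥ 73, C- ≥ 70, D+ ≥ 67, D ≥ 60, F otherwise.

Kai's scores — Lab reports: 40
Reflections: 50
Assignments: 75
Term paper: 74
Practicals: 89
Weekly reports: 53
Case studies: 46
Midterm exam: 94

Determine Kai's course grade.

D

Weighted total:
  Lab reports 40 × 0.23 = 9.2
  Reflections 50 × 0.18 = 9
  Assignments 75 × 0.09 = 6.75
  Term paper 74 × 0.09 = 6.66
  Practicals 89 × 0.09 = 8.01
  Weekly reports 53 × 0.05 = 2.65
  Case studies 46 × 0.13 = 5.98
  Midterm exam 94 × 0.14 = 13.16
Sum = 61.41
61.41 is ≥ 60 and < 67 → D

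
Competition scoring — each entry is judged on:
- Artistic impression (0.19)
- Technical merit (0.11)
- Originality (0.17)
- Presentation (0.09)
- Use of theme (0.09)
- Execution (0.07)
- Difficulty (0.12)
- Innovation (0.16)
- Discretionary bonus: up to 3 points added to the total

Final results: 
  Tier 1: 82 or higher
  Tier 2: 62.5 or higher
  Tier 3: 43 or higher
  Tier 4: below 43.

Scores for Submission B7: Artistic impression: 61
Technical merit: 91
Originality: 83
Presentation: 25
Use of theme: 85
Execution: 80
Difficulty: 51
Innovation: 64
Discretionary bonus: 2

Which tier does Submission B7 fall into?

Weighted total:
  Artistic impression 61 × 0.19 = 11.59
  Technical merit 91 × 0.11 = 10.01
  Originality 83 × 0.17 = 14.11
  Presentation 25 × 0.09 = 2.25
  Use of theme 85 × 0.09 = 7.65
  Execution 80 × 0.07 = 5.6
  Difficulty 51 × 0.12 = 6.12
  Innovation 64 × 0.16 = 10.24
Sum = 67.57
Discretionary bonus: 67.57 + 2 = 69.57
69.57 is ≥ 62.5 and < 82 → Tier 2

Tier 2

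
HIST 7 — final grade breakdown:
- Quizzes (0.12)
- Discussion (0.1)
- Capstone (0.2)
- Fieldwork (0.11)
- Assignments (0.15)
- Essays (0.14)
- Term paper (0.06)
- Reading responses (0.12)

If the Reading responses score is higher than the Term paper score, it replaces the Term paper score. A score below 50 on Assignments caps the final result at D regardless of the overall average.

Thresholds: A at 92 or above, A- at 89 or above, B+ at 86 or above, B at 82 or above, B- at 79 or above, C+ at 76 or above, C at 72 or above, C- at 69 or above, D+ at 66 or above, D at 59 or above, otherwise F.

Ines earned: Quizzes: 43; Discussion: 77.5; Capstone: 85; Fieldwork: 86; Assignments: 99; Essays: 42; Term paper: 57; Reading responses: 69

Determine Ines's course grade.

C

Reading responses (69) > Term paper (57), so Term paper counts as 69.
Assignments score 99 ≥ 50: minimum met.
Weighted total:
  Quizzes 43 × 0.12 = 5.16
  Discussion 77.5 × 0.1 = 7.75
  Capstone 85 × 0.2 = 17
  Fieldwork 86 × 0.11 = 9.46
  Assignments 99 × 0.15 = 14.85
  Essays 42 × 0.14 = 5.88
  Term paper 69 × 0.06 = 4.14
  Reading responses 69 × 0.12 = 8.28
Sum = 72.52
72.52 is ≥ 72 and < 76 → C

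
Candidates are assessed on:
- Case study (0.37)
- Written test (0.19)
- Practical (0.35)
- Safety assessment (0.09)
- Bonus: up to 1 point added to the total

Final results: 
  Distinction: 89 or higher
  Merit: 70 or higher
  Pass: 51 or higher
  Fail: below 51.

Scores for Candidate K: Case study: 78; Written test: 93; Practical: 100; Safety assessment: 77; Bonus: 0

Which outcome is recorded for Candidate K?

Merit

Weighted total:
  Case study 78 × 0.37 = 28.86
  Written test 93 × 0.19 = 17.67
  Practical 100 × 0.35 = 35
  Safety assessment 77 × 0.09 = 6.93
Sum = 88.46
Bonus: 88.46 + 0 = 88.46
88.46 is ≥ 70 and < 89 → Merit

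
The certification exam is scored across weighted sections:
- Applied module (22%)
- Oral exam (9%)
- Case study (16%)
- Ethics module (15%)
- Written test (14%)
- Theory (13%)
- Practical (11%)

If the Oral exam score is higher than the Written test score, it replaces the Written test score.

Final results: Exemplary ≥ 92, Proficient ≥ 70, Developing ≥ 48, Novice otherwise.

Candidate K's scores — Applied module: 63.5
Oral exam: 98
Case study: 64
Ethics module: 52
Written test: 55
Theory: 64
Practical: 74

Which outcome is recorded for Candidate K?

Proficient

Oral exam (98) > Written test (55), so Written test counts as 98.
Weighted total:
  Applied module 63.5 × 0.22 = 13.97
  Oral exam 98 × 0.09 = 8.82
  Case study 64 × 0.16 = 10.24
  Ethics module 52 × 0.15 = 7.8
  Written test 98 × 0.14 = 13.72
  Theory 64 × 0.13 = 8.32
  Practical 74 × 0.11 = 8.14
Sum = 71.01
71.01 is ≥ 70 and < 92 → Proficient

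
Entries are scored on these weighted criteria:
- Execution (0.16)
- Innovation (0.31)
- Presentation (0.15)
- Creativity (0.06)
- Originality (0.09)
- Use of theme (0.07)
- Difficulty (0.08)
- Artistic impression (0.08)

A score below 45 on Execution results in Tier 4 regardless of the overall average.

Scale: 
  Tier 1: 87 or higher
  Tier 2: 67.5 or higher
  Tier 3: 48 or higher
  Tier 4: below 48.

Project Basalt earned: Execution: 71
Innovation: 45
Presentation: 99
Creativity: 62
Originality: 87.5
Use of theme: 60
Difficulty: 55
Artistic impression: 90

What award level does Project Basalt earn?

Execution score 71 ≥ 45: minimum met.
Weighted total:
  Execution 71 × 0.16 = 11.36
  Innovation 45 × 0.31 = 13.95
  Presentation 99 × 0.15 = 14.85
  Creativity 62 × 0.06 = 3.72
  Originality 87.5 × 0.09 = 7.875
  Use of theme 60 × 0.07 = 4.2
  Difficulty 55 × 0.08 = 4.4
  Artistic impression 90 × 0.08 = 7.2
Sum = 67.555
67.555 is ≥ 67.5 and < 87 → Tier 2

Tier 2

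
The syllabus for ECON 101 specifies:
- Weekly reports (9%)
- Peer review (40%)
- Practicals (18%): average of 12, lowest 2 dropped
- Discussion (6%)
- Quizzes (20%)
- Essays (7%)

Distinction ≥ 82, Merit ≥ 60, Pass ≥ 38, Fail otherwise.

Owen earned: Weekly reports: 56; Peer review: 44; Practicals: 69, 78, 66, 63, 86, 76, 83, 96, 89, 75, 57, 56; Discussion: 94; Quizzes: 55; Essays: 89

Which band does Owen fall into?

Practicals: drop 56, 57 → average of remaining 10 = 781/10 = 78.1
Weighted total:
  Weekly reports 56 × 0.09 = 5.04
  Peer review 44 × 0.4 = 17.6
  Practicals 78.1 × 0.18 = 14.058
  Discussion 94 × 0.06 = 5.64
  Quizzes 55 × 0.2 = 11
  Essays 89 × 0.07 = 6.23
Sum = 59.568
59.568 is ≥ 38 and < 60 → Pass

Pass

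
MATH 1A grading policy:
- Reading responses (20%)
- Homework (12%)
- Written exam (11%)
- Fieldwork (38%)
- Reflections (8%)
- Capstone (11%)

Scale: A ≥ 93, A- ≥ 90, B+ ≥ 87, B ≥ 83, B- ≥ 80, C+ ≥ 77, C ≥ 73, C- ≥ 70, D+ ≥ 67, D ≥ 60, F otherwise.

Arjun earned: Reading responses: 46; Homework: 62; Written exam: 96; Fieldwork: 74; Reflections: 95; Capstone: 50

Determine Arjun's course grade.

D+

Weighted total:
  Reading responses 46 × 0.2 = 9.2
  Homework 62 × 0.12 = 7.44
  Written exam 96 × 0.11 = 10.56
  Fieldwork 74 × 0.38 = 28.12
  Reflections 95 × 0.08 = 7.6
  Capstone 50 × 0.11 = 5.5
Sum = 68.42
68.42 is ≥ 67 and < 70 → D+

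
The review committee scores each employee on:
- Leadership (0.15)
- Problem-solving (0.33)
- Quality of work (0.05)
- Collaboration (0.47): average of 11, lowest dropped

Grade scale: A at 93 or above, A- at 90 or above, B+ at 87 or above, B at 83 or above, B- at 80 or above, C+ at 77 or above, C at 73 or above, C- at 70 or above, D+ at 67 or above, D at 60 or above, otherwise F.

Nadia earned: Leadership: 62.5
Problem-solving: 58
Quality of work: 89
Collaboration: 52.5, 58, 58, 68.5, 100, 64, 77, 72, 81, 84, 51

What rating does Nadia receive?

D

Collaboration: drop 51 → average of remaining 10 = 715/10 = 71.5
Weighted total:
  Leadership 62.5 × 0.15 = 9.375
  Problem-solving 58 × 0.33 = 19.14
  Quality of work 89 × 0.05 = 4.45
  Collaboration 71.5 × 0.47 = 33.605
Sum = 66.57
66.57 is ≥ 60 and < 67 → D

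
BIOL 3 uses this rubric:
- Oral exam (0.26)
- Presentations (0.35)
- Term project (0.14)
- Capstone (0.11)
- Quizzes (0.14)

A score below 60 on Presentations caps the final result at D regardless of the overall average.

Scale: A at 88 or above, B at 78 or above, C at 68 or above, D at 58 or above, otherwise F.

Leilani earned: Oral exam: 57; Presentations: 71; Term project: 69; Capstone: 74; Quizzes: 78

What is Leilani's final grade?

C

Presentations score 71 ≥ 60: minimum met.
Weighted total:
  Oral exam 57 × 0.26 = 14.82
  Presentations 71 × 0.35 = 24.85
  Term project 69 × 0.14 = 9.66
  Capstone 74 × 0.11 = 8.14
  Quizzes 78 × 0.14 = 10.92
Sum = 68.39
68.39 is ≥ 68 and < 78 → C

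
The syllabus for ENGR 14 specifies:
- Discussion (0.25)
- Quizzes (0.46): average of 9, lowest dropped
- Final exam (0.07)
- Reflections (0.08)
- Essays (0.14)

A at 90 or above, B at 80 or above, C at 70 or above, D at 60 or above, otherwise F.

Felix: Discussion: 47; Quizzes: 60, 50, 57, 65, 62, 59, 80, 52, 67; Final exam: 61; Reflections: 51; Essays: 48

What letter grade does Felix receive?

Quizzes: drop 50 → average of remaining 8 = 502/8 = 62.75
Weighted total:
  Discussion 47 × 0.25 = 11.75
  Quizzes 62.75 × 0.46 = 28.865
  Final exam 61 × 0.07 = 4.27
  Reflections 51 × 0.08 = 4.08
  Essays 48 × 0.14 = 6.72
Sum = 55.685
55.685 < 60 → F

F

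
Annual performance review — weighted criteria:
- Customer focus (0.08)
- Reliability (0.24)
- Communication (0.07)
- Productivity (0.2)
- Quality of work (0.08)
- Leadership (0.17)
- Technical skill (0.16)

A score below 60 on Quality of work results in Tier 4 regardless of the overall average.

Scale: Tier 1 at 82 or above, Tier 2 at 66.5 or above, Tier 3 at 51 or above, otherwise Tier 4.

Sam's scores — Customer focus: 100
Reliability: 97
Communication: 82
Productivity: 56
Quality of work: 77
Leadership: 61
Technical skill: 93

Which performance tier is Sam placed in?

Quality of work score 77 ≥ 60: minimum met.
Weighted total:
  Customer focus 100 × 0.08 = 8
  Reliability 97 × 0.24 = 23.28
  Communication 82 × 0.07 = 5.74
  Productivity 56 × 0.2 = 11.2
  Quality of work 77 × 0.08 = 6.16
  Leadership 61 × 0.17 = 10.37
  Technical skill 93 × 0.16 = 14.88
Sum = 79.63
79.63 is ≥ 66.5 and < 82 → Tier 2

Tier 2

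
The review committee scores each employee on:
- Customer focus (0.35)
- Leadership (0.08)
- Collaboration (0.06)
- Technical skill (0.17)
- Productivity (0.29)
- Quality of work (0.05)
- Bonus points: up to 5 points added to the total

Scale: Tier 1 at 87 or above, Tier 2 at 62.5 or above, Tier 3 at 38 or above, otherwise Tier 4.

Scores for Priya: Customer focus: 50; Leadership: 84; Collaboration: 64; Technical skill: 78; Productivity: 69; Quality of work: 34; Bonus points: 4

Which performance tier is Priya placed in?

Tier 2

Weighted total:
  Customer focus 50 × 0.35 = 17.5
  Leadership 84 × 0.08 = 6.72
  Collaboration 64 × 0.06 = 3.84
  Technical skill 78 × 0.17 = 13.26
  Productivity 69 × 0.29 = 20.01
  Quality of work 34 × 0.05 = 1.7
Sum = 63.03
Bonus points: 63.03 + 4 = 67.03
67.03 is ≥ 62.5 and < 87 → Tier 2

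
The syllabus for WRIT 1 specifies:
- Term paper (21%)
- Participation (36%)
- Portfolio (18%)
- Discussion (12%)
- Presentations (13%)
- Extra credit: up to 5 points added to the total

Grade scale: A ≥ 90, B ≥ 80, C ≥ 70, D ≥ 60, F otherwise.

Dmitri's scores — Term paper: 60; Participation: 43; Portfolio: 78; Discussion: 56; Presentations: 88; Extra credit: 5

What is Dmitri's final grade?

Weighted total:
  Term paper 60 × 0.21 = 12.6
  Participation 43 × 0.36 = 15.48
  Portfolio 78 × 0.18 = 14.04
  Discussion 56 × 0.12 = 6.72
  Presentations 88 × 0.13 = 11.44
Sum = 60.28
Extra credit: 60.28 + 5 = 65.28
65.28 is ≥ 60 and < 70 → D

D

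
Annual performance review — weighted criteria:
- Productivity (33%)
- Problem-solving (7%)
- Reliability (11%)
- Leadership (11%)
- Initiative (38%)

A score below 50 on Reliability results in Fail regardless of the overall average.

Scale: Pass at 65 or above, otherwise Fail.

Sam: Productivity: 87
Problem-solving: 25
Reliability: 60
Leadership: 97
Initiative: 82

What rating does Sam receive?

Reliability score 60 ≥ 50: minimum met.
Weighted total:
  Productivity 87 × 0.33 = 28.71
  Problem-solving 25 × 0.07 = 1.75
  Reliability 60 × 0.11 = 6.6
  Leadership 97 × 0.11 = 10.67
  Initiative 82 × 0.38 = 31.16
Sum = 78.89
78.89 ≥ 65 → Pass

Pass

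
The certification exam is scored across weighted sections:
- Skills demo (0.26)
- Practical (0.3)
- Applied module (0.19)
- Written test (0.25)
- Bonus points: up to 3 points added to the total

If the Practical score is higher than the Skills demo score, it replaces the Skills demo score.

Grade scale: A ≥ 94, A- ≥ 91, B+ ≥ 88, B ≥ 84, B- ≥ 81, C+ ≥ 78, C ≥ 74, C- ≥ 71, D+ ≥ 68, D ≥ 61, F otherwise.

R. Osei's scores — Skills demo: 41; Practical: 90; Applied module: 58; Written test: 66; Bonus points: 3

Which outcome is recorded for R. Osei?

C+

Practical (90) > Skills demo (41), so Skills demo counts as 90.
Weighted total:
  Skills demo 90 × 0.26 = 23.4
  Practical 90 × 0.3 = 27
  Applied module 58 × 0.19 = 11.02
  Written test 66 × 0.25 = 16.5
Sum = 77.92
Bonus points: 77.92 + 3 = 80.92
80.92 is ≥ 78 and < 81 → C+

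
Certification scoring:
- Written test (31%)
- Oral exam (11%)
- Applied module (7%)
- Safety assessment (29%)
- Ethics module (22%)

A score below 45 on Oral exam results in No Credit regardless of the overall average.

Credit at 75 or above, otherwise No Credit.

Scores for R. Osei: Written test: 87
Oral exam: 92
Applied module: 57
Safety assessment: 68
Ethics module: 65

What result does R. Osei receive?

Credit

Oral exam score 92 ≥ 45: minimum met.
Weighted total:
  Written test 87 × 0.31 = 26.97
  Oral exam 92 × 0.11 = 10.12
  Applied module 57 × 0.07 = 3.99
  Safety assessment 68 × 0.29 = 19.72
  Ethics module 65 × 0.22 = 14.3
Sum = 75.1
75.1 ≥ 75 → Credit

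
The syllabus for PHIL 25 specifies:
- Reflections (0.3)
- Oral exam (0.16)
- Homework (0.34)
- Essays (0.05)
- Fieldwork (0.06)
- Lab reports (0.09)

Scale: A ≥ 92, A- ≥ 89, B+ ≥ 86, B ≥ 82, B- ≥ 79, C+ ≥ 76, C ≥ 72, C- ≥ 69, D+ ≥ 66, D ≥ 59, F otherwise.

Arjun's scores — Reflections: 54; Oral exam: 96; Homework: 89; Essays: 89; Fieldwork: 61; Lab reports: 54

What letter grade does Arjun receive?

C

Weighted total:
  Reflections 54 × 0.3 = 16.2
  Oral exam 96 × 0.16 = 15.36
  Homework 89 × 0.34 = 30.26
  Essays 89 × 0.05 = 4.45
  Fieldwork 61 × 0.06 = 3.66
  Lab reports 54 × 0.09 = 4.86
Sum = 74.79
74.79 is ≥ 72 and < 76 → C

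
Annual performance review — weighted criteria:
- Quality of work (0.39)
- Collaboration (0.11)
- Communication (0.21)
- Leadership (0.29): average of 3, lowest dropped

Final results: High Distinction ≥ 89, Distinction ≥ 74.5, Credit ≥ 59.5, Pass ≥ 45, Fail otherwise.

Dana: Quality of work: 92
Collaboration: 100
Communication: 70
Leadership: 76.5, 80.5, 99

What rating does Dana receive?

Leadership: drop 76.5 → average of remaining 2 = 179.5/2 = 89.75
Weighted total:
  Quality of work 92 × 0.39 = 35.88
  Collaboration 100 × 0.11 = 11
  Communication 70 × 0.21 = 14.7
  Leadership 89.75 × 0.29 = 26.0275
Sum = 87.6075
87.6075 is ≥ 74.5 and < 89 → Distinction

Distinction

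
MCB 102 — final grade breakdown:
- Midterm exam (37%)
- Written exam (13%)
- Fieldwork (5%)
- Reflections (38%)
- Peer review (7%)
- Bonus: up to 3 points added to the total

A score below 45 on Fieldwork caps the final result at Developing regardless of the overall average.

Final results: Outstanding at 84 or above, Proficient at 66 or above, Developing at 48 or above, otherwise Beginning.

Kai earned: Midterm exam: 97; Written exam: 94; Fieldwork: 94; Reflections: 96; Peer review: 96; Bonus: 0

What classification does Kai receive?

Outstanding

Fieldwork score 94 ≥ 45: minimum met.
Weighted total:
  Midterm exam 97 × 0.37 = 35.89
  Written exam 94 × 0.13 = 12.22
  Fieldwork 94 × 0.05 = 4.7
  Reflections 96 × 0.38 = 36.48
  Peer review 96 × 0.07 = 6.72
Sum = 96.01
Bonus: 96.01 + 0 = 96.01
96.01 ≥ 84 → Outstanding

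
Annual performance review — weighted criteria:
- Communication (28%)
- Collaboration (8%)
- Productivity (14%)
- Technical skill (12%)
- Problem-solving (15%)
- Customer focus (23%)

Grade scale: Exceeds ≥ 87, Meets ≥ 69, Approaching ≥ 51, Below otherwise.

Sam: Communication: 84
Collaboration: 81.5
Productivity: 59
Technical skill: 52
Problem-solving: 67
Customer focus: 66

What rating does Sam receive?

Meets

Weighted total:
  Communication 84 × 0.28 = 23.52
  Collaboration 81.5 × 0.08 = 6.52
  Productivity 59 × 0.14 = 8.26
  Technical skill 52 × 0.12 = 6.24
  Problem-solving 67 × 0.15 = 10.05
  Customer focus 66 × 0.23 = 15.18
Sum = 69.77
69.77 is ≥ 69 and < 87 → Meets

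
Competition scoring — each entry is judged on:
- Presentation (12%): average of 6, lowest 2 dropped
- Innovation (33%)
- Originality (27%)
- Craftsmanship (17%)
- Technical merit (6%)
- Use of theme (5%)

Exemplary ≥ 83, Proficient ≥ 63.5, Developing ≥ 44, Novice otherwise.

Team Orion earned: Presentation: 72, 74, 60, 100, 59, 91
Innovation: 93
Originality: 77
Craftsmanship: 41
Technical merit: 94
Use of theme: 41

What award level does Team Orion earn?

Proficient

Presentation: drop 59, 60 → average of remaining 4 = 337/4 = 84.25
Weighted total:
  Presentation 84.25 × 0.12 = 10.11
  Innovation 93 × 0.33 = 30.69
  Originality 77 × 0.27 = 20.79
  Craftsmanship 41 × 0.17 = 6.97
  Technical merit 94 × 0.06 = 5.64
  Use of theme 41 × 0.05 = 2.05
Sum = 76.25
76.25 is ≥ 63.5 and < 83 → Proficient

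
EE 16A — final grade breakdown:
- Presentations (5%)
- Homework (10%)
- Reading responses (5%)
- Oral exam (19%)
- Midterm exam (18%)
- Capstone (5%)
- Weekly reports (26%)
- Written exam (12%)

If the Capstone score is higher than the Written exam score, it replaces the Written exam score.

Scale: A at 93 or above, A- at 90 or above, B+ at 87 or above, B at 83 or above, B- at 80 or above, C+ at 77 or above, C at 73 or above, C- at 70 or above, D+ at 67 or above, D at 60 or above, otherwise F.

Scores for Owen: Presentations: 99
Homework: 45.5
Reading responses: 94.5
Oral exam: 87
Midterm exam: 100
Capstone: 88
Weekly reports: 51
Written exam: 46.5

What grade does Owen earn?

C

Capstone (88) > Written exam (46.5), so Written exam counts as 88.
Weighted total:
  Presentations 99 × 0.05 = 4.95
  Homework 45.5 × 0.1 = 4.55
  Reading responses 94.5 × 0.05 = 4.725
  Oral exam 87 × 0.19 = 16.53
  Midterm exam 100 × 0.18 = 18
  Capstone 88 × 0.05 = 4.4
  Weekly reports 51 × 0.26 = 13.26
  Written exam 88 × 0.12 = 10.56
Sum = 76.975
76.975 is ≥ 73 and < 77 → C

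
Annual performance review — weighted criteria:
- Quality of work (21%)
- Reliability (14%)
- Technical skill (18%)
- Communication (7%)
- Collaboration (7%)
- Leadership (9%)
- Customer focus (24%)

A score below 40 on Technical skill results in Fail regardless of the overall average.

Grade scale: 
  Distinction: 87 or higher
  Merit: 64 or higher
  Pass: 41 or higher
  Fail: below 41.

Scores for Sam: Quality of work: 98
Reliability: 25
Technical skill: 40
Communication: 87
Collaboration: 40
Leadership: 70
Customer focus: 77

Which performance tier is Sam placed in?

Technical skill score 40 ≥ 40: minimum met.
Weighted total:
  Quality of work 98 × 0.21 = 20.58
  Reliability 25 × 0.14 = 3.5
  Technical skill 40 × 0.18 = 7.2
  Communication 87 × 0.07 = 6.09
  Collaboration 40 × 0.07 = 2.8
  Leadership 70 × 0.09 = 6.3
  Customer focus 77 × 0.24 = 18.48
Sum = 64.95
64.95 is ≥ 64 and < 87 → Merit

Merit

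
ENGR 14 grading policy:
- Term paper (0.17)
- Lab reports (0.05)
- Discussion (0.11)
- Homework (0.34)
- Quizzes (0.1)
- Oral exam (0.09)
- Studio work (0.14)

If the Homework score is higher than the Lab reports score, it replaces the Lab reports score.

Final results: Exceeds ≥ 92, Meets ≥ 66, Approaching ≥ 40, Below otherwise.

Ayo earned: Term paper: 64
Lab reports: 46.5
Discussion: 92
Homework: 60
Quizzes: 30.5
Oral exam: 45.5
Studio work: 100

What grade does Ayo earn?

Approaching

Homework (60) > Lab reports (46.5), so Lab reports counts as 60.
Weighted total:
  Term paper 64 × 0.17 = 10.88
  Lab reports 60 × 0.05 = 3
  Discussion 92 × 0.11 = 10.12
  Homework 60 × 0.34 = 20.4
  Quizzes 30.5 × 0.1 = 3.05
  Oral exam 45.5 × 0.09 = 4.095
  Studio work 100 × 0.14 = 14
Sum = 65.545
65.545 is ≥ 40 and < 66 → Approaching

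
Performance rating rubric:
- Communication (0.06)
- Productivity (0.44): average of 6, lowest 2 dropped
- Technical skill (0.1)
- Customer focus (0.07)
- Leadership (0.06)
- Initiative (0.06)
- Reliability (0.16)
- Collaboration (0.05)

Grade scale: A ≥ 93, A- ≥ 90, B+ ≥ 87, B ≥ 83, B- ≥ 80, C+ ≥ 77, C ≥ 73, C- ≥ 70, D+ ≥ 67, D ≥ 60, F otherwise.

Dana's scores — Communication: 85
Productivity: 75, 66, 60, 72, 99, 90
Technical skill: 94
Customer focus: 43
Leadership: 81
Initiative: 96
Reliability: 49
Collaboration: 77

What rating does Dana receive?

Productivity: drop 60, 66 → average of remaining 4 = 336/4 = 84
Weighted total:
  Communication 85 × 0.06 = 5.1
  Productivity 84 × 0.44 = 36.96
  Technical skill 94 × 0.1 = 9.4
  Customer focus 43 × 0.07 = 3.01
  Leadership 81 × 0.06 = 4.86
  Initiative 96 × 0.06 = 5.76
  Reliability 49 × 0.16 = 7.84
  Collaboration 77 × 0.05 = 3.85
Sum = 76.78
76.78 is ≥ 73 and < 77 → C

C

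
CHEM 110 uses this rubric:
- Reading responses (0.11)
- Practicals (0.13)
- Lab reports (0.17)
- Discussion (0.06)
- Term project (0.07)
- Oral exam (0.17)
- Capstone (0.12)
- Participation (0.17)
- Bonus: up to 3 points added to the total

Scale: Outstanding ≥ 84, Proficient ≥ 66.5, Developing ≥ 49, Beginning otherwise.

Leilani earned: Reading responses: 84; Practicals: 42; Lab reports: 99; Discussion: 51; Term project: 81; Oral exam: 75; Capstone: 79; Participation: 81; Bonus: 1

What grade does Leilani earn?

Proficient

Weighted total:
  Reading responses 84 × 0.11 = 9.24
  Practicals 42 × 0.13 = 5.46
  Lab reports 99 × 0.17 = 16.83
  Discussion 51 × 0.06 = 3.06
  Term project 81 × 0.07 = 5.67
  Oral exam 75 × 0.17 = 12.75
  Capstone 79 × 0.12 = 9.48
  Participation 81 × 0.17 = 13.77
Sum = 76.26
Bonus: 76.26 + 1 = 77.26
77.26 is ≥ 66.5 and < 84 → Proficient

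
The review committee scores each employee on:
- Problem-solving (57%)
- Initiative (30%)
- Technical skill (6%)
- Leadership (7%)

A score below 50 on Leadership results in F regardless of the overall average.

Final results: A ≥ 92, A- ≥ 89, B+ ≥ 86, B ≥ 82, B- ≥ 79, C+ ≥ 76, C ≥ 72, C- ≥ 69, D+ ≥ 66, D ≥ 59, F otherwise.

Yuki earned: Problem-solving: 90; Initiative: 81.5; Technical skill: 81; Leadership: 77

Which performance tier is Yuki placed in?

B+

Leadership score 77 ≥ 50: minimum met.
Weighted total:
  Problem-solving 90 × 0.57 = 51.3
  Initiative 81.5 × 0.3 = 24.45
  Technical skill 81 × 0.06 = 4.86
  Leadership 77 × 0.07 = 5.39
Sum = 86
86 is ≥ 86 and < 89 → B+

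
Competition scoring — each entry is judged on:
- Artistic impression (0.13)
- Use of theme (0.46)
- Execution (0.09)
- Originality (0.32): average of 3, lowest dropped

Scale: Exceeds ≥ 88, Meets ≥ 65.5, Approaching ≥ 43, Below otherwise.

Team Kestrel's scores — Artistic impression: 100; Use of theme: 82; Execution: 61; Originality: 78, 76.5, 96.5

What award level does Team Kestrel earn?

Meets

Originality: drop 76.5 → average of remaining 2 = 174.5/2 = 87.25
Weighted total:
  Artistic impression 100 × 0.13 = 13
  Use of theme 82 × 0.46 = 37.72
  Execution 61 × 0.09 = 5.49
  Originality 87.25 × 0.32 = 27.92
Sum = 84.13
84.13 is ≥ 65.5 and < 88 → Meets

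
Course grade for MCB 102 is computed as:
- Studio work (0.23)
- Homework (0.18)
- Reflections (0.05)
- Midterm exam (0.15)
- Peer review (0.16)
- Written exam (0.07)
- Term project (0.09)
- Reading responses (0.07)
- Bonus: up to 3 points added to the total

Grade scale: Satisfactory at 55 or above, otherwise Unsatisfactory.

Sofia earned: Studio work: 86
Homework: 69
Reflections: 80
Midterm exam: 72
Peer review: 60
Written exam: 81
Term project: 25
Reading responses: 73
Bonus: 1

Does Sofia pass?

Satisfactory

Weighted total:
  Studio work 86 × 0.23 = 19.78
  Homework 69 × 0.18 = 12.42
  Reflections 80 × 0.05 = 4
  Midterm exam 72 × 0.15 = 10.8
  Peer review 60 × 0.16 = 9.6
  Written exam 81 × 0.07 = 5.67
  Term project 25 × 0.09 = 2.25
  Reading responses 73 × 0.07 = 5.11
Sum = 69.63
Bonus: 69.63 + 1 = 70.63
70.63 ≥ 55 → Satisfactory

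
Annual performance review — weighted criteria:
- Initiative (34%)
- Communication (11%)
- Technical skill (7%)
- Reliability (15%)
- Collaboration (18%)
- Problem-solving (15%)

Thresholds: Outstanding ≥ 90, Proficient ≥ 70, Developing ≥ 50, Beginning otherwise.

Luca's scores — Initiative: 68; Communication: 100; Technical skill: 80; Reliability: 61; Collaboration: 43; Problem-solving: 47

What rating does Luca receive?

Developing

Weighted total:
  Initiative 68 × 0.34 = 23.12
  Communication 100 × 0.11 = 11
  Technical skill 80 × 0.07 = 5.6
  Reliability 61 × 0.15 = 9.15
  Collaboration 43 × 0.18 = 7.74
  Problem-solving 47 × 0.15 = 7.05
Sum = 63.66
63.66 is ≥ 50 and < 70 → Developing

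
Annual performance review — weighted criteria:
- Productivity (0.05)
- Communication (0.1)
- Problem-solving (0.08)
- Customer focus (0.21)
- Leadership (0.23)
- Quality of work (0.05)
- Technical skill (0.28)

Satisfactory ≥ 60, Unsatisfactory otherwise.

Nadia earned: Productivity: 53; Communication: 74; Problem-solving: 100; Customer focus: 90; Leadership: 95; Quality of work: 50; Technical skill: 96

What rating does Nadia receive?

Satisfactory

Weighted total:
  Productivity 53 × 0.05 = 2.65
  Communication 74 × 0.1 = 7.4
  Problem-solving 100 × 0.08 = 8
  Customer focus 90 × 0.21 = 18.9
  Leadership 95 × 0.23 = 21.85
  Quality of work 50 × 0.05 = 2.5
  Technical skill 96 × 0.28 = 26.88
Sum = 88.18
88.18 ≥ 60 → Satisfactory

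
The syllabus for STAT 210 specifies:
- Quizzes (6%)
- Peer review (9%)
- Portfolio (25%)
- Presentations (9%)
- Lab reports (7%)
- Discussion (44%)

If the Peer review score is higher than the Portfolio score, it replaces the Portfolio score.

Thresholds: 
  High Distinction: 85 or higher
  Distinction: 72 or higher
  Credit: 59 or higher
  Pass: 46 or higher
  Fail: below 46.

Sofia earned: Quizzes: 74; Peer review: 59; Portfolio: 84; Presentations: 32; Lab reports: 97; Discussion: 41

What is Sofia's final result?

Peer review (59) ≤ Portfolio (84), so Portfolio stays at 84.
Weighted total:
  Quizzes 74 × 0.06 = 4.44
  Peer review 59 × 0.09 = 5.31
  Portfolio 84 × 0.25 = 21
  Presentations 32 × 0.09 = 2.88
  Lab reports 97 × 0.07 = 6.79
  Discussion 41 × 0.44 = 18.04
Sum = 58.46
58.46 is ≥ 46 and < 59 → Pass

Pass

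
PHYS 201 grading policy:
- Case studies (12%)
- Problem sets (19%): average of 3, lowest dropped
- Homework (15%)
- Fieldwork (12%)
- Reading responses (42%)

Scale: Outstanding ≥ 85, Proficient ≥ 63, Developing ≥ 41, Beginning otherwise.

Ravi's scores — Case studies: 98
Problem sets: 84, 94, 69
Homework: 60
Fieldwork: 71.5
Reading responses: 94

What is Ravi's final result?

Problem sets: drop 69 → average of remaining 2 = 178/2 = 89
Weighted total:
  Case studies 98 × 0.12 = 11.76
  Problem sets 89 × 0.19 = 16.91
  Homework 60 × 0.15 = 9
  Fieldwork 71.5 × 0.12 = 8.58
  Reading responses 94 × 0.42 = 39.48
Sum = 85.73
85.73 ≥ 85 → Outstanding

Outstanding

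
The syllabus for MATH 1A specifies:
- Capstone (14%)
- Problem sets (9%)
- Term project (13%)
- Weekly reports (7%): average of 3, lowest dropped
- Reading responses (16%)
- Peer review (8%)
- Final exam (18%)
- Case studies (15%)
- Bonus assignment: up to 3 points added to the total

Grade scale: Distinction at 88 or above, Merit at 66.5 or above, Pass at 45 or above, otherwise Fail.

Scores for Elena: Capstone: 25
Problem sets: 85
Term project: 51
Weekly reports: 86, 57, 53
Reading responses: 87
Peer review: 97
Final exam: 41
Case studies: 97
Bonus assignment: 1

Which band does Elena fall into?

Weekly reports: drop 53 → average of remaining 2 = 143/2 = 71.5
Weighted total:
  Capstone 25 × 0.14 = 3.5
  Problem sets 85 × 0.09 = 7.65
  Term project 51 × 0.13 = 6.63
  Weekly reports 71.5 × 0.07 = 5.005
  Reading responses 87 × 0.16 = 13.92
  Peer review 97 × 0.08 = 7.76
  Final exam 41 × 0.18 = 7.38
  Case studies 97 × 0.15 = 14.55
Sum = 66.395
Bonus assignment: 66.395 + 1 = 67.395
67.395 is ≥ 66.5 and < 88 → Merit

Merit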